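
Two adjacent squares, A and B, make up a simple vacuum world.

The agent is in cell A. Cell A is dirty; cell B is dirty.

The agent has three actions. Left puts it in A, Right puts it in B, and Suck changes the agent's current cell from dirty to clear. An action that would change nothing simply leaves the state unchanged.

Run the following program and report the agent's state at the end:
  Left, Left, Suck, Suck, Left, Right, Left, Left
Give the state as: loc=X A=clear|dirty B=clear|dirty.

[1] after Left: loc=A A=dirty B=dirty
[2] after Left: loc=A A=dirty B=dirty
[3] after Suck: loc=A A=clear B=dirty
[4] after Suck: loc=A A=clear B=dirty
[5] after Left: loc=A A=clear B=dirty
[6] after Right: loc=B A=clear B=dirty
[7] after Left: loc=A A=clear B=dirty
[8] after Left: loc=A A=clear B=dirty

loc=A A=clear B=dirty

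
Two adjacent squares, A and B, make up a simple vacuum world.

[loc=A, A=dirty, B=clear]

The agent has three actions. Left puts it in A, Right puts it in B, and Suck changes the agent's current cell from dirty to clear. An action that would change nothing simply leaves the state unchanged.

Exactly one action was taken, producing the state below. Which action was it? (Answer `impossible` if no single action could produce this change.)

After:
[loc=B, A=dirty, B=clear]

Right

try  Left: in A — A dirty, B clear
try Right: in B — A dirty, B clear  ← match
try  Suck: in A — A clear, B clear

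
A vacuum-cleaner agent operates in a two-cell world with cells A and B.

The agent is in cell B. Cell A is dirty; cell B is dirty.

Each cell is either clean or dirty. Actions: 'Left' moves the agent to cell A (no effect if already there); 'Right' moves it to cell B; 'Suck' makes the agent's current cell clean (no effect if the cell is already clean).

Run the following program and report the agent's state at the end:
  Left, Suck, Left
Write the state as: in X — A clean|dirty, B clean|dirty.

in A — A clean, B dirty

t=1 Left ⇒ in A — A dirty, B dirty
t=2 Suck ⇒ in A — A clean, B dirty
t=3 Left ⇒ in A — A clean, B dirty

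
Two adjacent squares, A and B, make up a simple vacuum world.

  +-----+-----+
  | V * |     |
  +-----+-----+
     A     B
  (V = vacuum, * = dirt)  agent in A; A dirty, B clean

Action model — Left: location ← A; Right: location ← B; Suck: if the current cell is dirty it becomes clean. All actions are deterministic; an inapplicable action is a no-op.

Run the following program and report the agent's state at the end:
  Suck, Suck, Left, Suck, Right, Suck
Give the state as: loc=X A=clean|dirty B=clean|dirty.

Suck (#1): loc=A A=clean B=clean
Suck (#2): loc=A A=clean B=clean
Left (#3): loc=A A=clean B=clean
Suck (#4): loc=A A=clean B=clean
Right (#5): loc=B A=clean B=clean
Suck (#6): loc=B A=clean B=clean

loc=B A=clean B=clean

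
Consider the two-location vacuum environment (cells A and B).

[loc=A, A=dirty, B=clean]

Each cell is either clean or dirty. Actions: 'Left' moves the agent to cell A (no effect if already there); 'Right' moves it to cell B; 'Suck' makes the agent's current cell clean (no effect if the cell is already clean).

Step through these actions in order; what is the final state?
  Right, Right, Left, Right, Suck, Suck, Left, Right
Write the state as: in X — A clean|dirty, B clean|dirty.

1. Right → in B — A dirty, B clean
2. Right → in B — A dirty, B clean
3. Left → in A — A dirty, B clean
4. Right → in B — A dirty, B clean
5. Suck → in B — A dirty, B clean
6. Suck → in B — A dirty, B clean
7. Left → in A — A dirty, B clean
8. Right → in B — A dirty, B clean

in B — A dirty, B clean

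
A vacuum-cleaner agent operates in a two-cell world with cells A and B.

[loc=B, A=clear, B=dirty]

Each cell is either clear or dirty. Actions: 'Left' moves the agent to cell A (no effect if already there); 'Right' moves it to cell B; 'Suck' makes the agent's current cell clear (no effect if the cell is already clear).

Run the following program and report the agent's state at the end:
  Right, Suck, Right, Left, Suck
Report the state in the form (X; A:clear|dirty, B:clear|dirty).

step 1/5 (Right): (B; A:clear, B:dirty)
step 2/5 (Suck): (B; A:clear, B:clear)
step 3/5 (Right): (B; A:clear, B:clear)
step 4/5 (Left): (A; A:clear, B:clear)
step 5/5 (Suck): (A; A:clear, B:clear)

(A; A:clear, B:clear)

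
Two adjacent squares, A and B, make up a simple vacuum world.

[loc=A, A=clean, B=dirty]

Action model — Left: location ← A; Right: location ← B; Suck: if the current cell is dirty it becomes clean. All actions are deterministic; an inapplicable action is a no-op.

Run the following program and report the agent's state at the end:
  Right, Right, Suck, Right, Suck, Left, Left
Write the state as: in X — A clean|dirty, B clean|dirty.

in A — A clean, B clean

1) do Right; now in B — A clean, B dirty
2) do Right; now in B — A clean, B dirty
3) do Suck; now in B — A clean, B clean
4) do Right; now in B — A clean, B clean
5) do Suck; now in B — A clean, B clean
6) do Left; now in A — A clean, B clean
7) do Left; now in A — A clean, B clean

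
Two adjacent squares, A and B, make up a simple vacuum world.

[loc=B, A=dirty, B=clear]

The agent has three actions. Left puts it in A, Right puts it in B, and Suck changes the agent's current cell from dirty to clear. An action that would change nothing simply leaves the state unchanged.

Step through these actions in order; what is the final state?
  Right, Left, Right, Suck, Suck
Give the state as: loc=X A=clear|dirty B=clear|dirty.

loc=B A=dirty B=clear

t=1 Right ⇒ loc=B A=dirty B=clear
t=2 Left ⇒ loc=A A=dirty B=clear
t=3 Right ⇒ loc=B A=dirty B=clear
t=4 Suck ⇒ loc=B A=dirty B=clear
t=5 Suck ⇒ loc=B A=dirty B=clear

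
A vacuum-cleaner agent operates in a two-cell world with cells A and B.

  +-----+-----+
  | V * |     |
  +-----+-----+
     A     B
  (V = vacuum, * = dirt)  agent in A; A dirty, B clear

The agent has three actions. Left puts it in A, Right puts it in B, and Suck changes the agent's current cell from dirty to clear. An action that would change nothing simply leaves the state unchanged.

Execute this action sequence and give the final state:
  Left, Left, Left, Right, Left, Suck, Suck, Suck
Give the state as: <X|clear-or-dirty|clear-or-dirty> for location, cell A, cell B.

step 1/8 (Left): <A|dirty|clear>
step 2/8 (Left): <A|dirty|clear>
step 3/8 (Left): <A|dirty|clear>
step 4/8 (Right): <B|dirty|clear>
step 5/8 (Left): <A|dirty|clear>
step 6/8 (Suck): <A|clear|clear>
step 7/8 (Suck): <A|clear|clear>
step 8/8 (Suck): <A|clear|clear>

<A|clear|clear>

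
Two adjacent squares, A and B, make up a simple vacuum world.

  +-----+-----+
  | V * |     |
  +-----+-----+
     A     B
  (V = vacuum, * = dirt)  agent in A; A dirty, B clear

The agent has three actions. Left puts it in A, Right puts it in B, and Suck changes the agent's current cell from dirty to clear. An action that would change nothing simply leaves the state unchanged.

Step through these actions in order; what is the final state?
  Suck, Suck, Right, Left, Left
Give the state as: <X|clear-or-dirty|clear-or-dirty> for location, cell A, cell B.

1. Suck → <A|clear|clear>
2. Suck → <A|clear|clear>
3. Right → <B|clear|clear>
4. Left → <A|clear|clear>
5. Left → <A|clear|clear>

<A|clear|clear>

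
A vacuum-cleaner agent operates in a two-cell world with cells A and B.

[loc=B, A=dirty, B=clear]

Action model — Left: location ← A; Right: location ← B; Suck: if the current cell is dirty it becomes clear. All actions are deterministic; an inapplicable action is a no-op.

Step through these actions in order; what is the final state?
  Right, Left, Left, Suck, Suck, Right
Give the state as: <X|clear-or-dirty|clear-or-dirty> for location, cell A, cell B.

Right (#1): <B|dirty|clear>
Left (#2): <A|dirty|clear>
Left (#3): <A|dirty|clear>
Suck (#4): <A|clear|clear>
Suck (#5): <A|clear|clear>
Right (#6): <B|clear|clear>

<B|clear|clear>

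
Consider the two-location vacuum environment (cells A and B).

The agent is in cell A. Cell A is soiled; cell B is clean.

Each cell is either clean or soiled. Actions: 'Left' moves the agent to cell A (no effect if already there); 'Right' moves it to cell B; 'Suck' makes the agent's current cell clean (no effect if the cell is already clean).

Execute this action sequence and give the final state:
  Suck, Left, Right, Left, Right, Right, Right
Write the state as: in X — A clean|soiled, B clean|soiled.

Suck (#1): in A — A clean, B clean
Left (#2): in A — A clean, B clean
Right (#3): in B — A clean, B clean
Left (#4): in A — A clean, B clean
Right (#5): in B — A clean, B clean
Right (#6): in B — A clean, B clean
Right (#7): in B — A clean, B clean

in B — A clean, B clean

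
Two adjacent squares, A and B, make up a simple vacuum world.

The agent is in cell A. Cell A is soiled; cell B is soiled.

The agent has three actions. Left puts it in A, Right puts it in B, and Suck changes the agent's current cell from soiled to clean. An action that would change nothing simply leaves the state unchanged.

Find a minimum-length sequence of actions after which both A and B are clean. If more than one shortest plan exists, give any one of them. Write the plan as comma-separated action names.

1) do Suck; now <A|clean|soiled>
2) do Right; now <B|clean|soiled>
3) do Suck; now <B|clean|clean>
min 3: Suck A + move + Suck B

Suck, Right, Suck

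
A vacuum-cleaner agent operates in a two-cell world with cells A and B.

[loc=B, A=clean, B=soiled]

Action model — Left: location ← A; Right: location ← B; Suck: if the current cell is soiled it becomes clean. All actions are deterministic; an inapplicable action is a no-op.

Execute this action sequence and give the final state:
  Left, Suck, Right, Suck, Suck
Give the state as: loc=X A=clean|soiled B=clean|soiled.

loc=B A=clean B=clean

t=1 Left ⇒ loc=A A=clean B=soiled
t=2 Suck ⇒ loc=A A=clean B=soiled
t=3 Right ⇒ loc=B A=clean B=soiled
t=4 Suck ⇒ loc=B A=clean B=clean
t=5 Suck ⇒ loc=B A=clean B=clean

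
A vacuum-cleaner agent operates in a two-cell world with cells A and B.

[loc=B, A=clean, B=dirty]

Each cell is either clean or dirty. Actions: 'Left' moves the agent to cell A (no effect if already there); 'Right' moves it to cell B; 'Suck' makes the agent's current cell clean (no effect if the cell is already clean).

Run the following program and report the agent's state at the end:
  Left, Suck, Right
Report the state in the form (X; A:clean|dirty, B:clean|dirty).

Left (#1): (A; A:clean, B:dirty)
Suck (#2): (A; A:clean, B:dirty)
Right (#3): (B; A:clean, B:dirty)

(B; A:clean, B:dirty)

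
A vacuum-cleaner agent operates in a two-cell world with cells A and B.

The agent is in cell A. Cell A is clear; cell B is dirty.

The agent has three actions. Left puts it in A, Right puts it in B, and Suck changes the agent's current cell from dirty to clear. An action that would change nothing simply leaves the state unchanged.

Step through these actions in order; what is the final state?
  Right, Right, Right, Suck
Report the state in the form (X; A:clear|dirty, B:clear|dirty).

(B; A:clear, B:clear)

1. Right → (B; A:clear, B:dirty)
2. Right → (B; A:clear, B:dirty)
3. Right → (B; A:clear, B:dirty)
4. Suck → (B; A:clear, B:clear)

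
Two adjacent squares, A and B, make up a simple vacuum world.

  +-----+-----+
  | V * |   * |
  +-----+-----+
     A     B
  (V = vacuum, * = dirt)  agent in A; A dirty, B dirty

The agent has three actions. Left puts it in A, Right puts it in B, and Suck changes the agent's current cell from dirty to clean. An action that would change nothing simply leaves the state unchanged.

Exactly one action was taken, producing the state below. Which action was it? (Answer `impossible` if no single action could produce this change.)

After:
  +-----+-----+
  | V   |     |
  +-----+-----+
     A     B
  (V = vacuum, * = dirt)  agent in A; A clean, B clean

impossible

try  Left: in A — A dirty, B dirty
try Right: in B — A dirty, B dirty
try  Suck: in A — A clean, B dirty
no single action produces the after-state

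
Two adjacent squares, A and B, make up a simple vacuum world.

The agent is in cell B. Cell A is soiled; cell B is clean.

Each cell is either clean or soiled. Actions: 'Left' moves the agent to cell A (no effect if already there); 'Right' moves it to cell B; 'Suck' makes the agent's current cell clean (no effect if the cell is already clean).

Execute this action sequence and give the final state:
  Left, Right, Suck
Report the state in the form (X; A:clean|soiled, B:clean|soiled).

step 1/3 (Left): (A; A:soiled, B:clean)
step 2/3 (Right): (B; A:soiled, B:clean)
step 3/3 (Suck): (B; A:soiled, B:clean)

(B; A:soiled, B:clean)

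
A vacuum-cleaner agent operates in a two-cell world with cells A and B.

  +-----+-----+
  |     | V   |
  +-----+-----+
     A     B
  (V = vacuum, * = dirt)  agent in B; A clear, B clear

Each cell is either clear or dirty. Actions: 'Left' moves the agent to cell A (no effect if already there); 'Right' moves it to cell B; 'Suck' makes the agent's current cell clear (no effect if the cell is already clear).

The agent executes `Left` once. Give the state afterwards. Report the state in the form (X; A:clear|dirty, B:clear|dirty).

(A; A:clear, B:clear)

start: (B; A:clear, B:clear)
[1] after Left: (A; A:clear, B:clear)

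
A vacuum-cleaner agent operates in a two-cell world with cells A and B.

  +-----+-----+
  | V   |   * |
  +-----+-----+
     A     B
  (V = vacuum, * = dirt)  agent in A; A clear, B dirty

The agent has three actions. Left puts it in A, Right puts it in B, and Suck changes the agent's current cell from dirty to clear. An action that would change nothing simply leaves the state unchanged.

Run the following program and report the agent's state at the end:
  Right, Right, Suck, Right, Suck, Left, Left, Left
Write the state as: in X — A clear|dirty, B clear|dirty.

in A — A clear, B clear

t=1 Right ⇒ in B — A clear, B dirty
t=2 Right ⇒ in B — A clear, B dirty
t=3 Suck ⇒ in B — A clear, B clear
t=4 Right ⇒ in B — A clear, B clear
t=5 Suck ⇒ in B — A clear, B clear
t=6 Left ⇒ in A — A clear, B clear
t=7 Left ⇒ in A — A clear, B clear
t=8 Left ⇒ in A — A clear, B clear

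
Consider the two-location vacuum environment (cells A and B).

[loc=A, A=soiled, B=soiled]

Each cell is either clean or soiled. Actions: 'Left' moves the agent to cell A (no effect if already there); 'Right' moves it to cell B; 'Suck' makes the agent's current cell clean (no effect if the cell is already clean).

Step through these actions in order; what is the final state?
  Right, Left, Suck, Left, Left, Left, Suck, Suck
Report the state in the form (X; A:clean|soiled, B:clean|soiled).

(A; A:clean, B:soiled)

[1] after Right: (B; A:soiled, B:soiled)
[2] after Left: (A; A:soiled, B:soiled)
[3] after Suck: (A; A:clean, B:soiled)
[4] after Left: (A; A:clean, B:soiled)
[5] after Left: (A; A:clean, B:soiled)
[6] after Left: (A; A:clean, B:soiled)
[7] after Suck: (A; A:clean, B:soiled)
[8] after Suck: (A; A:clean, B:soiled)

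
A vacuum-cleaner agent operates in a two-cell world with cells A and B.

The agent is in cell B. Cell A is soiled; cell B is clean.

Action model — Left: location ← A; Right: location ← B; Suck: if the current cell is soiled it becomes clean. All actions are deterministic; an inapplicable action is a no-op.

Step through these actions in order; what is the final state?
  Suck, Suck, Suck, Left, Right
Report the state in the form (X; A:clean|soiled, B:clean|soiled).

t=1 Suck ⇒ (B; A:soiled, B:clean)
t=2 Suck ⇒ (B; A:soiled, B:clean)
t=3 Suck ⇒ (B; A:soiled, B:clean)
t=4 Left ⇒ (A; A:soiled, B:clean)
t=5 Right ⇒ (B; A:soiled, B:clean)

(B; A:soiled, B:clean)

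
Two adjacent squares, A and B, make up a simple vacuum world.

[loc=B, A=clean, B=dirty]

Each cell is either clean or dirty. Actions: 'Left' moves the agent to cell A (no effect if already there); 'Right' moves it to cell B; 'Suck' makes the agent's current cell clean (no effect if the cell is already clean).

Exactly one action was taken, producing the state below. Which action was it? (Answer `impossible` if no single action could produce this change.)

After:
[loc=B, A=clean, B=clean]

Suck

try  Left: <A|clean|dirty>
try Right: <B|clean|dirty>
try  Suck: <B|clean|clean>  ← match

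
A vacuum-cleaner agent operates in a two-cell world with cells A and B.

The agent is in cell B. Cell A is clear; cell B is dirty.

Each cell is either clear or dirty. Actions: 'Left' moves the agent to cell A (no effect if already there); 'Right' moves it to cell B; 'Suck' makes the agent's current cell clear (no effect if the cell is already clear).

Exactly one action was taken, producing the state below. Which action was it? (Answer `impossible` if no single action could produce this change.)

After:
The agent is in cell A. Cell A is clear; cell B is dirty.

try  Left: in A — A clear, B dirty  ← match
try Right: in B — A clear, B dirty
try  Suck: in B — A clear, B clear

Left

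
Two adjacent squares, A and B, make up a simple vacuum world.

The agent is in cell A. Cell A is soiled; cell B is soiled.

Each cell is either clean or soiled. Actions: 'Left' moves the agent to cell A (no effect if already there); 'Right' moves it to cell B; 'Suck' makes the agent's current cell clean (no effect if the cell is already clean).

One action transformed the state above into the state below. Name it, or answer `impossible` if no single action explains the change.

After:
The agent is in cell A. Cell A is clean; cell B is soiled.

Suck

try  Left: loc=A A=soiled B=soiled
try Right: loc=B A=soiled B=soiled
try  Suck: loc=A A=clean B=soiled  ← match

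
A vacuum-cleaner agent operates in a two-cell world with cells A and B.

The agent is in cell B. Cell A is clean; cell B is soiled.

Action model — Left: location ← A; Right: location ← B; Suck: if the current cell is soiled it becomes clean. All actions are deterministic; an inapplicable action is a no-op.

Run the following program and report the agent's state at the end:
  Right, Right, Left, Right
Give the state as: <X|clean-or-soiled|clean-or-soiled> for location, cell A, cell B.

<B|clean|soiled>

1. Right → <B|clean|soiled>
2. Right → <B|clean|soiled>
3. Left → <A|clean|soiled>
4. Right → <B|clean|soiled>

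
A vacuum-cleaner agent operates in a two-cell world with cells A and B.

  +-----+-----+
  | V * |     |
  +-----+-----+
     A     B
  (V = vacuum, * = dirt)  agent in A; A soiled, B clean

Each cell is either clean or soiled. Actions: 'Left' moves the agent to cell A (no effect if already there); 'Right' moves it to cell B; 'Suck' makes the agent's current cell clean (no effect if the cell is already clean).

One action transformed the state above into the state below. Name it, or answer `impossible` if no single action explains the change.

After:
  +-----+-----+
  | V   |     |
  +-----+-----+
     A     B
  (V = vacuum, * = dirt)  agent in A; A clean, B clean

try  Left: <A|soiled|clean>
try Right: <B|soiled|clean>
try  Suck: <A|clean|clean>  ← match

Suck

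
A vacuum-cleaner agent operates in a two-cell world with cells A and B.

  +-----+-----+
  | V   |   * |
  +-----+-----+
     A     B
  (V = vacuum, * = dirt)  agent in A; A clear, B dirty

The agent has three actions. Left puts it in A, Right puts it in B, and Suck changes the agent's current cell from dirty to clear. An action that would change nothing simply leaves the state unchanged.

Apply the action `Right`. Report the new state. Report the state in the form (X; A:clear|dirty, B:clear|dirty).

start: (A; A:clear, B:dirty)
t=1 Right ⇒ (B; A:clear, B:dirty)

(B; A:clear, B:dirty)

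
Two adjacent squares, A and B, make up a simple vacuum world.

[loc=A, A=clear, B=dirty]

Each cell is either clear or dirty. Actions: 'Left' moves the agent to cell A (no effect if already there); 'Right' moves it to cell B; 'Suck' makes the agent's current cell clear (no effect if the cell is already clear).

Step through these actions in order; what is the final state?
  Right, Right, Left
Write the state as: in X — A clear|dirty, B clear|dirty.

1. Right → in B — A clear, B dirty
2. Right → in B — A clear, B dirty
3. Left → in A — A clear, B dirty

in A — A clear, B dirty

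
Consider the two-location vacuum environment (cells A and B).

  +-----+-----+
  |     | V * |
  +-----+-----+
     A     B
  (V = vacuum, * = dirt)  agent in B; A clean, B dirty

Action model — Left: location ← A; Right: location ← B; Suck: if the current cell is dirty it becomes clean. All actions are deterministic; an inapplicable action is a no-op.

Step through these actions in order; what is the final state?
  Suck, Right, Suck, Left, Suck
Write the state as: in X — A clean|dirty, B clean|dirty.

in A — A clean, B clean

t=1 Suck ⇒ in B — A clean, B clean
t=2 Right ⇒ in B — A clean, B clean
t=3 Suck ⇒ in B — A clean, B clean
t=4 Left ⇒ in A — A clean, B clean
t=5 Suck ⇒ in A — A clean, B clean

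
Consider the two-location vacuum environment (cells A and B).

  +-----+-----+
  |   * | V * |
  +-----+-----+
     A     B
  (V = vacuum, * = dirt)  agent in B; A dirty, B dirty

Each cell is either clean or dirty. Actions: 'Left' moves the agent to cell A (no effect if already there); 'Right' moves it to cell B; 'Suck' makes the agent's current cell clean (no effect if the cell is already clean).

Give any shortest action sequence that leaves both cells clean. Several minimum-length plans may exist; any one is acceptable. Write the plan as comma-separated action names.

Suck, Left, Suck

Suck (#1): (B; A:dirty, B:clean)
Left (#2): (A; A:dirty, B:clean)
Suck (#3): (A; A:clean, B:clean)
min 3: Suck B + move + Suck A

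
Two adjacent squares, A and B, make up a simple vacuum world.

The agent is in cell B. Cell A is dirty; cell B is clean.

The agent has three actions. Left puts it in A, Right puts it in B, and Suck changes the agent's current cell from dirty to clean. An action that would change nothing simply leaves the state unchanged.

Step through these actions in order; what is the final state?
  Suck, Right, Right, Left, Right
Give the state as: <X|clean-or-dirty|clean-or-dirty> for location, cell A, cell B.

1. Suck → <B|dirty|clean>
2. Right → <B|dirty|clean>
3. Right → <B|dirty|clean>
4. Left → <A|dirty|clean>
5. Right → <B|dirty|clean>

<B|dirty|clean>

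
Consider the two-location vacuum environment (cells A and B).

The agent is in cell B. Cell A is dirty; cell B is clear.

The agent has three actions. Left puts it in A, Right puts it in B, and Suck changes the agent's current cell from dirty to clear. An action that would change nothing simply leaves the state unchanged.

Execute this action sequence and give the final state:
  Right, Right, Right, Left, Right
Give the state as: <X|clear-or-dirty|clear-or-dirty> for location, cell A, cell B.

<B|dirty|clear>

1) do Right; now <B|dirty|clear>
2) do Right; now <B|dirty|clear>
3) do Right; now <B|dirty|clear>
4) do Left; now <A|dirty|clear>
5) do Right; now <B|dirty|clear>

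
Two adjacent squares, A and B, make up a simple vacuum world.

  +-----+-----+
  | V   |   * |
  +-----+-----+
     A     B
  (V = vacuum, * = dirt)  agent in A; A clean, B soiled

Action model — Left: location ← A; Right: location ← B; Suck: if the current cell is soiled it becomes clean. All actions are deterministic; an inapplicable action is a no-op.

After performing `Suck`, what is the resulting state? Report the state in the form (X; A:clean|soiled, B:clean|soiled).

(A; A:clean, B:soiled)

start: (A; A:clean, B:soiled)
t=1 Suck ⇒ (A; A:clean, B:soiled)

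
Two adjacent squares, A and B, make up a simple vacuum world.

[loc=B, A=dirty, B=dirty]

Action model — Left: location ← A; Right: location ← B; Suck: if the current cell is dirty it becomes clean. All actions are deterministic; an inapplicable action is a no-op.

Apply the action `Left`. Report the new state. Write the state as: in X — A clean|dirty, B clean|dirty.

start: in B — A dirty, B dirty
1. Left → in A — A dirty, B dirty

in A — A dirty, B dirty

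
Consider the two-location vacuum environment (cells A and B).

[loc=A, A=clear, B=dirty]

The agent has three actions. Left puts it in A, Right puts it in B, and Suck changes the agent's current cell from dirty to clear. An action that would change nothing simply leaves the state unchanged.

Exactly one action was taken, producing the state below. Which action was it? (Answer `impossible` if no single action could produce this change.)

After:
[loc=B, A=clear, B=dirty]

try  Left: <A|clear|dirty>
try Right: <B|clear|dirty>  ← match
try  Suck: <A|clear|dirty>

Right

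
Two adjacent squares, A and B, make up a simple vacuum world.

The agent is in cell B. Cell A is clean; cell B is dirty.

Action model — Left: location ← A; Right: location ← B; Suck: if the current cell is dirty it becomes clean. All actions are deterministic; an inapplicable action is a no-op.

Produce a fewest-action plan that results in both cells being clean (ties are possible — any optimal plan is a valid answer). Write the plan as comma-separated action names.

t=1 Suck ⇒ <B|clean|clean>
min 1: B is dirty, one Suck

Suck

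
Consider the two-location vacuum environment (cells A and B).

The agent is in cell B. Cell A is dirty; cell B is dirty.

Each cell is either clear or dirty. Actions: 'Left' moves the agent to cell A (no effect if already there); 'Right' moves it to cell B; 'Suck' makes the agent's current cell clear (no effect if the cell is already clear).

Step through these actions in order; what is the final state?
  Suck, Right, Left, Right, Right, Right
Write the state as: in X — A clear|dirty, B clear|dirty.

in B — A dirty, B clear

t=1 Suck ⇒ in B — A dirty, B clear
t=2 Right ⇒ in B — A dirty, B clear
t=3 Left ⇒ in A — A dirty, B clear
t=4 Right ⇒ in B — A dirty, B clear
t=5 Right ⇒ in B — A dirty, B clear
t=6 Right ⇒ in B — A dirty, B clear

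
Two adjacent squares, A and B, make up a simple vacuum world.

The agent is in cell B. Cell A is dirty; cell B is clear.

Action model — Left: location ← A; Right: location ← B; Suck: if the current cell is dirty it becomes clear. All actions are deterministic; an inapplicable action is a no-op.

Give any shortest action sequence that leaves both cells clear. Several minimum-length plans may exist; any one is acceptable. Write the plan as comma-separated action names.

Left, Suck

step 1/2 (Left): loc=A A=dirty B=clear
step 2/2 (Suck): loc=A A=clear B=clear
min 2: go A then Suck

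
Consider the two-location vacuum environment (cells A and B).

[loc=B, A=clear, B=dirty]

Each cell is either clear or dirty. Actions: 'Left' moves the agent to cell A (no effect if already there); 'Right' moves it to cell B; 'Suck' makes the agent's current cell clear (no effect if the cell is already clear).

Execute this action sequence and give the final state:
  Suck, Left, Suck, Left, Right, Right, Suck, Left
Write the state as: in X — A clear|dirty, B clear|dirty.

step 1/8 (Suck): in B — A clear, B clear
step 2/8 (Left): in A — A clear, B clear
step 3/8 (Suck): in A — A clear, B clear
step 4/8 (Left): in A — A clear, B clear
step 5/8 (Right): in B — A clear, B clear
step 6/8 (Right): in B — A clear, B clear
step 7/8 (Suck): in B — A clear, B clear
step 8/8 (Left): in A — A clear, B clear

in A — A clear, B clear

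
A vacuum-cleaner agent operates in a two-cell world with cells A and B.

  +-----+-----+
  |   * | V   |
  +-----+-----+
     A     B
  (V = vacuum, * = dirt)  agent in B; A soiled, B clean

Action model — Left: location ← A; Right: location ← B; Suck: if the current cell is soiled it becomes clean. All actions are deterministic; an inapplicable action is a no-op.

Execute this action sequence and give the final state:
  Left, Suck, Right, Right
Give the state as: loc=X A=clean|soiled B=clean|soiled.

Left (#1): loc=A A=soiled B=clean
Suck (#2): loc=A A=clean B=clean
Right (#3): loc=B A=clean B=clean
Right (#4): loc=B A=clean B=clean

loc=B A=clean B=clean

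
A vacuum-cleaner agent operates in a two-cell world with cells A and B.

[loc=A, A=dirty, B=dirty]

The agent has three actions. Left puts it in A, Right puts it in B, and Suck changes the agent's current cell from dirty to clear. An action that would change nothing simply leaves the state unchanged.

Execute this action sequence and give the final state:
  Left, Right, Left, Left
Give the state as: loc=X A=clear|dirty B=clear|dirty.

1) do Left; now loc=A A=dirty B=dirty
2) do Right; now loc=B A=dirty B=dirty
3) do Left; now loc=A A=dirty B=dirty
4) do Left; now loc=A A=dirty B=dirty

loc=A A=dirty B=dirty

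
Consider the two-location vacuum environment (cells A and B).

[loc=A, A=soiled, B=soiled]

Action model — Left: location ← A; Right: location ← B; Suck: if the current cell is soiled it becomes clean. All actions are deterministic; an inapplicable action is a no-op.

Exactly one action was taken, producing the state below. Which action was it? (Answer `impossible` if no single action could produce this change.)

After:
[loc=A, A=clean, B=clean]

impossible

try  Left: loc=A A=soiled B=soiled
try Right: loc=B A=soiled B=soiled
try  Suck: loc=A A=clean B=soiled
no single action produces the after-state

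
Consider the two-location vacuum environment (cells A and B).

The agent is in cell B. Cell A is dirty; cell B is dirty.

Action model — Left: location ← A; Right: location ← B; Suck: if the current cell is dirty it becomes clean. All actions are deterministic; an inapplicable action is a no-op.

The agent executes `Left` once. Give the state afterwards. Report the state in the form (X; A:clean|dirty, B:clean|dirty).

(A; A:dirty, B:dirty)

start: (B; A:dirty, B:dirty)
[1] after Left: (A; A:dirty, B:dirty)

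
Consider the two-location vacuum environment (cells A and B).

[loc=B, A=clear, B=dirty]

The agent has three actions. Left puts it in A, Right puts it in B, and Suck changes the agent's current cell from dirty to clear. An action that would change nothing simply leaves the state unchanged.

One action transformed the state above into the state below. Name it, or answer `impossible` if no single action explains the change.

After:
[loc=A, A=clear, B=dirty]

try  Left: (A; A:clear, B:dirty)  ← match
try Right: (B; A:clear, B:dirty)
try  Suck: (B; A:clear, B:clear)

Left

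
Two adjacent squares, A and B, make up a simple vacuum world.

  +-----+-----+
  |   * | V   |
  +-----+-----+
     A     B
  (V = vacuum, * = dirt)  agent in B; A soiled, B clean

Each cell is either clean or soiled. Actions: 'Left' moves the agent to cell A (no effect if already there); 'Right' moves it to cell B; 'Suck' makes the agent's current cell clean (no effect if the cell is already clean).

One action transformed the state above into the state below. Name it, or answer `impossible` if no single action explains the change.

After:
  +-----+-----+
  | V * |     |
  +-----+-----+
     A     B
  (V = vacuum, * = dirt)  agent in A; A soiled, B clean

Left

try  Left: in A — A soiled, B clean  ← match
try Right: in B — A soiled, B clean
try  Suck: in B — A soiled, B clean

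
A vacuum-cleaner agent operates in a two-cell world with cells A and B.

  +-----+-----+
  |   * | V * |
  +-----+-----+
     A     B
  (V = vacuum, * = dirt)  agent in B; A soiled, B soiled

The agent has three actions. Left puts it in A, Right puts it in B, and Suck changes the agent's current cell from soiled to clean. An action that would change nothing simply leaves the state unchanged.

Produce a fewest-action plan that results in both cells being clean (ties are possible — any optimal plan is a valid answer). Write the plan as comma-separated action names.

Suck (#1): loc=B A=soiled B=clean
Left (#2): loc=A A=soiled B=clean
Suck (#3): loc=A A=clean B=clean
min 3: Suck B + move + Suck A

Suck, Left, Suck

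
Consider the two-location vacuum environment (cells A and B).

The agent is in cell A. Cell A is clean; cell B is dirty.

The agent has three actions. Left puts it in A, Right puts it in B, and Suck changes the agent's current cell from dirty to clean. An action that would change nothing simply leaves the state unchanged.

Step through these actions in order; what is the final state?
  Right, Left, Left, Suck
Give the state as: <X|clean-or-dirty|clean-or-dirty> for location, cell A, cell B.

1. Right → <B|clean|dirty>
2. Left → <A|clean|dirty>
3. Left → <A|clean|dirty>
4. Suck → <A|clean|dirty>

<A|clean|dirty>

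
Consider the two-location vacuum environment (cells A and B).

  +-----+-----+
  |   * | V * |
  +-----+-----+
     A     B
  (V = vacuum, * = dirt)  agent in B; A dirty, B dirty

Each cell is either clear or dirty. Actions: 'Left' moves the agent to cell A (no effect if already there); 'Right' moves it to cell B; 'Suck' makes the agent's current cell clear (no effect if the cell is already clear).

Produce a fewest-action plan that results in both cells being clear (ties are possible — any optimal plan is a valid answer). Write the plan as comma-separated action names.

Suck, Left, Suck

[1] after Suck: (B; A:dirty, B:clear)
[2] after Left: (A; A:dirty, B:clear)
[3] after Suck: (A; A:clear, B:clear)
min 3: Suck B + move + Suck A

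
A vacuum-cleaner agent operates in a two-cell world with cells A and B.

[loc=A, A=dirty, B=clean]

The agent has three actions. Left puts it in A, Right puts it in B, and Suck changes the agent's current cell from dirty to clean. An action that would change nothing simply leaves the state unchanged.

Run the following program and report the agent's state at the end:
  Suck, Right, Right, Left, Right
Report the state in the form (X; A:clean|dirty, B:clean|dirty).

1. Suck → (A; A:clean, B:clean)
2. Right → (B; A:clean, B:clean)
3. Right → (B; A:clean, B:clean)
4. Left → (A; A:clean, B:clean)
5. Right → (B; A:clean, B:clean)

(B; A:clean, B:clean)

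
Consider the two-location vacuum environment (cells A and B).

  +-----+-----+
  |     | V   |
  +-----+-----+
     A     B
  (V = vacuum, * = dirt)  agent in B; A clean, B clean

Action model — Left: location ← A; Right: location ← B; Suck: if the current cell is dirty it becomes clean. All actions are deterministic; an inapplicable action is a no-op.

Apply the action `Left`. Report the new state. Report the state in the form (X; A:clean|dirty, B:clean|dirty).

start: (B; A:clean, B:clean)
1) do Left; now (A; A:clean, B:clean)

(A; A:clean, B:clean)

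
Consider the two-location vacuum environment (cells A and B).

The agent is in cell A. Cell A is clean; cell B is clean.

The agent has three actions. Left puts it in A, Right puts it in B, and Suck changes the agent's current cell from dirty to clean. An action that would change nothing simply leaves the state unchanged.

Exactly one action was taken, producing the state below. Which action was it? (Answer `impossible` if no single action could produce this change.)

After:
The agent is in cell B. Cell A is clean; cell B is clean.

try  Left: <A|clean|clean>
try Right: <B|clean|clean>  ← match
try  Suck: <A|clean|clean>

Right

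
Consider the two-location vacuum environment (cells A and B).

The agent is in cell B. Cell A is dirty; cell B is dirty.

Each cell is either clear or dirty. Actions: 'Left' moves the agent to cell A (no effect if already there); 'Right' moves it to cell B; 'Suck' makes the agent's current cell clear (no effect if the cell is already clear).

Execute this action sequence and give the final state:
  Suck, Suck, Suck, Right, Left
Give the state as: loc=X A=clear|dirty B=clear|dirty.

t=1 Suck ⇒ loc=B A=dirty B=clear
t=2 Suck ⇒ loc=B A=dirty B=clear
t=3 Suck ⇒ loc=B A=dirty B=clear
t=4 Right ⇒ loc=B A=dirty B=clear
t=5 Left ⇒ loc=A A=dirty B=clear

loc=A A=dirty B=clear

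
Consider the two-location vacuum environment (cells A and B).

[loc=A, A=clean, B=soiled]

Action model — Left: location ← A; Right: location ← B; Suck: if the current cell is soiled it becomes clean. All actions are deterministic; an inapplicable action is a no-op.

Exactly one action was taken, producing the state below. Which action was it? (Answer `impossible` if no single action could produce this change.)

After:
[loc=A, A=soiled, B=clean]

impossible

try  Left: <A|clean|soiled>
try Right: <B|clean|soiled>
try  Suck: <A|clean|soiled>
no single action produces the after-state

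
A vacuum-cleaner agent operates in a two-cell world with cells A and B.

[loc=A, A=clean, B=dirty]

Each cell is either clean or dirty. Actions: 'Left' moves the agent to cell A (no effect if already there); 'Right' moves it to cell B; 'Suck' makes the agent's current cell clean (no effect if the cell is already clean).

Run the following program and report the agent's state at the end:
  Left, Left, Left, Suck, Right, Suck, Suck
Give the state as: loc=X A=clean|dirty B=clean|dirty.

loc=B A=clean B=clean

t=1 Left ⇒ loc=A A=clean B=dirty
t=2 Left ⇒ loc=A A=clean B=dirty
t=3 Left ⇒ loc=A A=clean B=dirty
t=4 Suck ⇒ loc=A A=clean B=dirty
t=5 Right ⇒ loc=B A=clean B=dirty
t=6 Suck ⇒ loc=B A=clean B=clean
t=7 Suck ⇒ loc=B A=clean B=clean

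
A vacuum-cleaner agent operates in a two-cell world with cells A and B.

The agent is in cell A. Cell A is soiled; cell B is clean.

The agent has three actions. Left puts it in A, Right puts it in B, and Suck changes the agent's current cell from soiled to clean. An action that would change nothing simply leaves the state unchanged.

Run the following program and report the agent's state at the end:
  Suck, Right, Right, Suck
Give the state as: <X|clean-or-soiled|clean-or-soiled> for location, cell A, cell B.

1) do Suck; now <A|clean|clean>
2) do Right; now <B|clean|clean>
3) do Right; now <B|clean|clean>
4) do Suck; now <B|clean|clean>

<B|clean|clean>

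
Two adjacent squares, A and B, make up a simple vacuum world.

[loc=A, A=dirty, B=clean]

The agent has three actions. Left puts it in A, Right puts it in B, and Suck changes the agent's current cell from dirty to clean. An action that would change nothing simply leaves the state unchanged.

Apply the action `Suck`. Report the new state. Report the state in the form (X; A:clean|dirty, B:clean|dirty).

(A; A:clean, B:clean)

start: (A; A:dirty, B:clean)
1. Suck → (A; A:clean, B:clean)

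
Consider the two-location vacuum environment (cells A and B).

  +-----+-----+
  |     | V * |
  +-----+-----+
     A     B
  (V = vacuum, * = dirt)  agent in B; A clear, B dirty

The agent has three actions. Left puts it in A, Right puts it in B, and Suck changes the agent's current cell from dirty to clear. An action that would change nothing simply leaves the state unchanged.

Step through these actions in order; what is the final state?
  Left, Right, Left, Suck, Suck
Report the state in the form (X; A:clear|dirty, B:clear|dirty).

1) do Left; now (A; A:clear, B:dirty)
2) do Right; now (B; A:clear, B:dirty)
3) do Left; now (A; A:clear, B:dirty)
4) do Suck; now (A; A:clear, B:dirty)
5) do Suck; now (A; A:clear, B:dirty)

(A; A:clear, B:dirty)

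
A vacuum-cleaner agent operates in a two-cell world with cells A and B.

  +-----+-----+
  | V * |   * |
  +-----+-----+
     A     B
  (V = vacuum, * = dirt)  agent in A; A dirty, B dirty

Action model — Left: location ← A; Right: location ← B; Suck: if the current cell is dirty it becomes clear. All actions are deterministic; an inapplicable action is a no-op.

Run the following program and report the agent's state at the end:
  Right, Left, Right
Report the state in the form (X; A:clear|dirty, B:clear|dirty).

t=1 Right ⇒ (B; A:dirty, B:dirty)
t=2 Left ⇒ (A; A:dirty, B:dirty)
t=3 Right ⇒ (B; A:dirty, B:dirty)

(B; A:dirty, B:dirty)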